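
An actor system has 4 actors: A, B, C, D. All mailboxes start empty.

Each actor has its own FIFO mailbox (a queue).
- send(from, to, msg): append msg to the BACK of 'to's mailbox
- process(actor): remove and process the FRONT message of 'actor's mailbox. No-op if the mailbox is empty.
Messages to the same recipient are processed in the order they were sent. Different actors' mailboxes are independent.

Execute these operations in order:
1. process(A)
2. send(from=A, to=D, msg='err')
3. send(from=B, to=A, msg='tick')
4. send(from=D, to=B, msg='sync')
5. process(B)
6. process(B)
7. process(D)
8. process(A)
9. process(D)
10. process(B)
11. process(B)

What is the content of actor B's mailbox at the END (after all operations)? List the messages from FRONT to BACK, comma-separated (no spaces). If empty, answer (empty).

Answer: (empty)

Derivation:
After 1 (process(A)): A:[] B:[] C:[] D:[]
After 2 (send(from=A, to=D, msg='err')): A:[] B:[] C:[] D:[err]
After 3 (send(from=B, to=A, msg='tick')): A:[tick] B:[] C:[] D:[err]
After 4 (send(from=D, to=B, msg='sync')): A:[tick] B:[sync] C:[] D:[err]
After 5 (process(B)): A:[tick] B:[] C:[] D:[err]
After 6 (process(B)): A:[tick] B:[] C:[] D:[err]
After 7 (process(D)): A:[tick] B:[] C:[] D:[]
After 8 (process(A)): A:[] B:[] C:[] D:[]
After 9 (process(D)): A:[] B:[] C:[] D:[]
After 10 (process(B)): A:[] B:[] C:[] D:[]
After 11 (process(B)): A:[] B:[] C:[] D:[]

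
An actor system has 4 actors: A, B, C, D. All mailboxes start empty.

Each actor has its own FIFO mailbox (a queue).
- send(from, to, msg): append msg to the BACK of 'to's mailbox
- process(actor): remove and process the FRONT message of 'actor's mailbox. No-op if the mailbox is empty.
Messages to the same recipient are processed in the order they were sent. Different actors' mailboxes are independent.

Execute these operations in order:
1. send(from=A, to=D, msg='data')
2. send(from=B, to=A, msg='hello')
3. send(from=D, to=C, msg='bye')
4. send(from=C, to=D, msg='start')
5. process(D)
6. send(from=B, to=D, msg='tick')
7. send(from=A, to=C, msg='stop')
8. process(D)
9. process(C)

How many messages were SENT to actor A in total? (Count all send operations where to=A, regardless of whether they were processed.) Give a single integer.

After 1 (send(from=A, to=D, msg='data')): A:[] B:[] C:[] D:[data]
After 2 (send(from=B, to=A, msg='hello')): A:[hello] B:[] C:[] D:[data]
After 3 (send(from=D, to=C, msg='bye')): A:[hello] B:[] C:[bye] D:[data]
After 4 (send(from=C, to=D, msg='start')): A:[hello] B:[] C:[bye] D:[data,start]
After 5 (process(D)): A:[hello] B:[] C:[bye] D:[start]
After 6 (send(from=B, to=D, msg='tick')): A:[hello] B:[] C:[bye] D:[start,tick]
After 7 (send(from=A, to=C, msg='stop')): A:[hello] B:[] C:[bye,stop] D:[start,tick]
After 8 (process(D)): A:[hello] B:[] C:[bye,stop] D:[tick]
After 9 (process(C)): A:[hello] B:[] C:[stop] D:[tick]

Answer: 1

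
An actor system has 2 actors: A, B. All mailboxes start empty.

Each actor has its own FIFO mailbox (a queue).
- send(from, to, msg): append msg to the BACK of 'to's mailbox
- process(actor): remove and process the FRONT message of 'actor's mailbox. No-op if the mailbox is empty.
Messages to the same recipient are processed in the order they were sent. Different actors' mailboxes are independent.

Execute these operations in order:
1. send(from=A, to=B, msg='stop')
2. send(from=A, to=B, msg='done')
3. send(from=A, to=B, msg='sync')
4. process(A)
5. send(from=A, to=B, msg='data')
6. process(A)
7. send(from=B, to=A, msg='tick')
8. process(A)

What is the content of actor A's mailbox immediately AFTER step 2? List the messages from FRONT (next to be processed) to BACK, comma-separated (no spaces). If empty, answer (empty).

After 1 (send(from=A, to=B, msg='stop')): A:[] B:[stop]
After 2 (send(from=A, to=B, msg='done')): A:[] B:[stop,done]

(empty)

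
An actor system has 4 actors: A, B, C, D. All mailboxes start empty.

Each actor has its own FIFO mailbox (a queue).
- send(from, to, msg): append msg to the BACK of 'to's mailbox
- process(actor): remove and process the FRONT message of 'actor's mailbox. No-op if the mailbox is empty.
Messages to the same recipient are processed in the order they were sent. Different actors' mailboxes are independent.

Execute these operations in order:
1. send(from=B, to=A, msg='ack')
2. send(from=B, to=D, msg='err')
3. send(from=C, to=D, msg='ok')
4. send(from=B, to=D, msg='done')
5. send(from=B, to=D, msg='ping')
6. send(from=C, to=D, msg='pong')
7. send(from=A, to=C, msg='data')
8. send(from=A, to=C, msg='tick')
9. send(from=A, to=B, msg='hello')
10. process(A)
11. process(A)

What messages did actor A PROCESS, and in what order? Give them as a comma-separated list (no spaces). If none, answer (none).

Answer: ack

Derivation:
After 1 (send(from=B, to=A, msg='ack')): A:[ack] B:[] C:[] D:[]
After 2 (send(from=B, to=D, msg='err')): A:[ack] B:[] C:[] D:[err]
After 3 (send(from=C, to=D, msg='ok')): A:[ack] B:[] C:[] D:[err,ok]
After 4 (send(from=B, to=D, msg='done')): A:[ack] B:[] C:[] D:[err,ok,done]
After 5 (send(from=B, to=D, msg='ping')): A:[ack] B:[] C:[] D:[err,ok,done,ping]
After 6 (send(from=C, to=D, msg='pong')): A:[ack] B:[] C:[] D:[err,ok,done,ping,pong]
After 7 (send(from=A, to=C, msg='data')): A:[ack] B:[] C:[data] D:[err,ok,done,ping,pong]
After 8 (send(from=A, to=C, msg='tick')): A:[ack] B:[] C:[data,tick] D:[err,ok,done,ping,pong]
After 9 (send(from=A, to=B, msg='hello')): A:[ack] B:[hello] C:[data,tick] D:[err,ok,done,ping,pong]
After 10 (process(A)): A:[] B:[hello] C:[data,tick] D:[err,ok,done,ping,pong]
After 11 (process(A)): A:[] B:[hello] C:[data,tick] D:[err,ok,done,ping,pong]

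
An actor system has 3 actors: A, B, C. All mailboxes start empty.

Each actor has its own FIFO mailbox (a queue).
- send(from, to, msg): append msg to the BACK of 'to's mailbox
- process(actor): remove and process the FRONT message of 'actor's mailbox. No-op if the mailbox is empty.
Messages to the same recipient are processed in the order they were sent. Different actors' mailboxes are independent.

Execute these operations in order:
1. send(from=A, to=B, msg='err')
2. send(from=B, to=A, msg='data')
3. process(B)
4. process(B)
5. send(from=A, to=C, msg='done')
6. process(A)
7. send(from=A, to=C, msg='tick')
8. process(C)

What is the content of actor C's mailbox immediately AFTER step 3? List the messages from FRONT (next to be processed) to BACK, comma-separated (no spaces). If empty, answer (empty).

After 1 (send(from=A, to=B, msg='err')): A:[] B:[err] C:[]
After 2 (send(from=B, to=A, msg='data')): A:[data] B:[err] C:[]
After 3 (process(B)): A:[data] B:[] C:[]

(empty)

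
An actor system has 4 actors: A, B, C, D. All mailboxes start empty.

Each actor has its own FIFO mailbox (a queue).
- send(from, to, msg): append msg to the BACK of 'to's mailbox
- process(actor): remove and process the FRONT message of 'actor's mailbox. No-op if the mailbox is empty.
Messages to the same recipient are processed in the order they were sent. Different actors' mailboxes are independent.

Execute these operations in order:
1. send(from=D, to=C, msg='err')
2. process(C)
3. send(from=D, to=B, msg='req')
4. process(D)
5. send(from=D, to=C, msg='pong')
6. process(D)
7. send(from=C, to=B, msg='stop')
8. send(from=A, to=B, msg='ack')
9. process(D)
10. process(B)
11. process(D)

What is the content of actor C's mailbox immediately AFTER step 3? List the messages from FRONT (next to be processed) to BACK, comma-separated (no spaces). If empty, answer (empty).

After 1 (send(from=D, to=C, msg='err')): A:[] B:[] C:[err] D:[]
After 2 (process(C)): A:[] B:[] C:[] D:[]
After 3 (send(from=D, to=B, msg='req')): A:[] B:[req] C:[] D:[]

(empty)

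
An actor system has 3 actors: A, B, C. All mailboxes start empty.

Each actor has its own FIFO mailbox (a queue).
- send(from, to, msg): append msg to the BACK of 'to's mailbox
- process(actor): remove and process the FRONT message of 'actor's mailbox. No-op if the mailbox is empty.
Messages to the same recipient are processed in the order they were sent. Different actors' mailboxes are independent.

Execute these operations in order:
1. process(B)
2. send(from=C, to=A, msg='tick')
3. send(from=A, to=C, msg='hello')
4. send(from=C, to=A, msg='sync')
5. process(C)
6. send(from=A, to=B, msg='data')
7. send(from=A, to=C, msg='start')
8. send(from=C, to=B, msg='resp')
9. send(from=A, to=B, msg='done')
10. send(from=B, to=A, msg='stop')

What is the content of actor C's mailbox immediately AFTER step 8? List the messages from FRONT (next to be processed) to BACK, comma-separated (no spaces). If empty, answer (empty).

After 1 (process(B)): A:[] B:[] C:[]
After 2 (send(from=C, to=A, msg='tick')): A:[tick] B:[] C:[]
After 3 (send(from=A, to=C, msg='hello')): A:[tick] B:[] C:[hello]
After 4 (send(from=C, to=A, msg='sync')): A:[tick,sync] B:[] C:[hello]
After 5 (process(C)): A:[tick,sync] B:[] C:[]
After 6 (send(from=A, to=B, msg='data')): A:[tick,sync] B:[data] C:[]
After 7 (send(from=A, to=C, msg='start')): A:[tick,sync] B:[data] C:[start]
After 8 (send(from=C, to=B, msg='resp')): A:[tick,sync] B:[data,resp] C:[start]

start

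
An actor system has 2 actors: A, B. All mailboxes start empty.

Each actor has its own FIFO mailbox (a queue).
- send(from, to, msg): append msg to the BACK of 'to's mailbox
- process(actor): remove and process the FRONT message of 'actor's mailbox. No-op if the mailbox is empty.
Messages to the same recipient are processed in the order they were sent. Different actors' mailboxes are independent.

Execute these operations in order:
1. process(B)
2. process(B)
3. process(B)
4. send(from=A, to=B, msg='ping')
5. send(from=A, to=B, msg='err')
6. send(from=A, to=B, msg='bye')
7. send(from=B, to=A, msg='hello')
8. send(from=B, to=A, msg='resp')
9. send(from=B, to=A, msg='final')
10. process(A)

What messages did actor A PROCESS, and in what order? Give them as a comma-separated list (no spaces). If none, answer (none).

After 1 (process(B)): A:[] B:[]
After 2 (process(B)): A:[] B:[]
After 3 (process(B)): A:[] B:[]
After 4 (send(from=A, to=B, msg='ping')): A:[] B:[ping]
After 5 (send(from=A, to=B, msg='err')): A:[] B:[ping,err]
After 6 (send(from=A, to=B, msg='bye')): A:[] B:[ping,err,bye]
After 7 (send(from=B, to=A, msg='hello')): A:[hello] B:[ping,err,bye]
After 8 (send(from=B, to=A, msg='resp')): A:[hello,resp] B:[ping,err,bye]
After 9 (send(from=B, to=A, msg='final')): A:[hello,resp,final] B:[ping,err,bye]
After 10 (process(A)): A:[resp,final] B:[ping,err,bye]

Answer: hello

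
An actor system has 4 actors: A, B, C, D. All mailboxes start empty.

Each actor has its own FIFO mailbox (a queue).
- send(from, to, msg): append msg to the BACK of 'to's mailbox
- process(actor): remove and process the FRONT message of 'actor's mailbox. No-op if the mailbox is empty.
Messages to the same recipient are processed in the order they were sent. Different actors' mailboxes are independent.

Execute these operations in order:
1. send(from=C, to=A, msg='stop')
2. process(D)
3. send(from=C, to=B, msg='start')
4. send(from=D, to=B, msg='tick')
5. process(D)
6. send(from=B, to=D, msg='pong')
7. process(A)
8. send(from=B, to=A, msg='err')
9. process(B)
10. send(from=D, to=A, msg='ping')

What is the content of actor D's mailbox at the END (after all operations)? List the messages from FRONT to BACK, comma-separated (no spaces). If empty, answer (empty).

Answer: pong

Derivation:
After 1 (send(from=C, to=A, msg='stop')): A:[stop] B:[] C:[] D:[]
After 2 (process(D)): A:[stop] B:[] C:[] D:[]
After 3 (send(from=C, to=B, msg='start')): A:[stop] B:[start] C:[] D:[]
After 4 (send(from=D, to=B, msg='tick')): A:[stop] B:[start,tick] C:[] D:[]
After 5 (process(D)): A:[stop] B:[start,tick] C:[] D:[]
After 6 (send(from=B, to=D, msg='pong')): A:[stop] B:[start,tick] C:[] D:[pong]
After 7 (process(A)): A:[] B:[start,tick] C:[] D:[pong]
After 8 (send(from=B, to=A, msg='err')): A:[err] B:[start,tick] C:[] D:[pong]
After 9 (process(B)): A:[err] B:[tick] C:[] D:[pong]
After 10 (send(from=D, to=A, msg='ping')): A:[err,ping] B:[tick] C:[] D:[pong]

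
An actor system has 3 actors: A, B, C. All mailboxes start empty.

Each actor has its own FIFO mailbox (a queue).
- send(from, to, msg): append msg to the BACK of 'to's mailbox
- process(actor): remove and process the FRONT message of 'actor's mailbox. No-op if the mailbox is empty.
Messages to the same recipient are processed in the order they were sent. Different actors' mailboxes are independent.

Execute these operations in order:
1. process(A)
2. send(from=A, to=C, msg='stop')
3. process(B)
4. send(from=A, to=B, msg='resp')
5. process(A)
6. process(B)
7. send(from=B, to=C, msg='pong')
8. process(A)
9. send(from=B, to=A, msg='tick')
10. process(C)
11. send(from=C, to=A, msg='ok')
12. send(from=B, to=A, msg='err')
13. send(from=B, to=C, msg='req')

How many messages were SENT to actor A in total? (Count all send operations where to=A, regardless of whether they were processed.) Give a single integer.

After 1 (process(A)): A:[] B:[] C:[]
After 2 (send(from=A, to=C, msg='stop')): A:[] B:[] C:[stop]
After 3 (process(B)): A:[] B:[] C:[stop]
After 4 (send(from=A, to=B, msg='resp')): A:[] B:[resp] C:[stop]
After 5 (process(A)): A:[] B:[resp] C:[stop]
After 6 (process(B)): A:[] B:[] C:[stop]
After 7 (send(from=B, to=C, msg='pong')): A:[] B:[] C:[stop,pong]
After 8 (process(A)): A:[] B:[] C:[stop,pong]
After 9 (send(from=B, to=A, msg='tick')): A:[tick] B:[] C:[stop,pong]
After 10 (process(C)): A:[tick] B:[] C:[pong]
After 11 (send(from=C, to=A, msg='ok')): A:[tick,ok] B:[] C:[pong]
After 12 (send(from=B, to=A, msg='err')): A:[tick,ok,err] B:[] C:[pong]
After 13 (send(from=B, to=C, msg='req')): A:[tick,ok,err] B:[] C:[pong,req]

Answer: 3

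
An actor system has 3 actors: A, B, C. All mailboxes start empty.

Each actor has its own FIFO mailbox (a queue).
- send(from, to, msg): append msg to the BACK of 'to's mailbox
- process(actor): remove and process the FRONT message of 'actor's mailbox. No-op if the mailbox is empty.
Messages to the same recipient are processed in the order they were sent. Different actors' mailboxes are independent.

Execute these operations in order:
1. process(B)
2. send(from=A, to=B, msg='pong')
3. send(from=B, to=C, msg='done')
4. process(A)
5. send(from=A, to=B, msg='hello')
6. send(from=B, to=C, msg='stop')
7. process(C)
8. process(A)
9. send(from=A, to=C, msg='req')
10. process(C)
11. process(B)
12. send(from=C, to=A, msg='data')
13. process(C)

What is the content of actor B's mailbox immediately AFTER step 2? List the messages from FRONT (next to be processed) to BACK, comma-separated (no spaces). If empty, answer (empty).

After 1 (process(B)): A:[] B:[] C:[]
After 2 (send(from=A, to=B, msg='pong')): A:[] B:[pong] C:[]

pong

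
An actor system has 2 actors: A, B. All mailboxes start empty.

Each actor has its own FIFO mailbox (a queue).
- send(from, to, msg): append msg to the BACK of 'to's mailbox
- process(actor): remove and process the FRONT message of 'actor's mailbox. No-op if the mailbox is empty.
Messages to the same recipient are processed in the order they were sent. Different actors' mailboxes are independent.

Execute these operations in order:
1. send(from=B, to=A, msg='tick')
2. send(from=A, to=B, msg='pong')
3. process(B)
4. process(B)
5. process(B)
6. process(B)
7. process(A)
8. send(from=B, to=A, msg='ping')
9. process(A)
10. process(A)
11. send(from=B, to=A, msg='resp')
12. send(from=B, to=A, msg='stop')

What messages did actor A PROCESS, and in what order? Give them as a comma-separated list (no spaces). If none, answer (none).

After 1 (send(from=B, to=A, msg='tick')): A:[tick] B:[]
After 2 (send(from=A, to=B, msg='pong')): A:[tick] B:[pong]
After 3 (process(B)): A:[tick] B:[]
After 4 (process(B)): A:[tick] B:[]
After 5 (process(B)): A:[tick] B:[]
After 6 (process(B)): A:[tick] B:[]
After 7 (process(A)): A:[] B:[]
After 8 (send(from=B, to=A, msg='ping')): A:[ping] B:[]
After 9 (process(A)): A:[] B:[]
After 10 (process(A)): A:[] B:[]
After 11 (send(from=B, to=A, msg='resp')): A:[resp] B:[]
After 12 (send(from=B, to=A, msg='stop')): A:[resp,stop] B:[]

Answer: tick,ping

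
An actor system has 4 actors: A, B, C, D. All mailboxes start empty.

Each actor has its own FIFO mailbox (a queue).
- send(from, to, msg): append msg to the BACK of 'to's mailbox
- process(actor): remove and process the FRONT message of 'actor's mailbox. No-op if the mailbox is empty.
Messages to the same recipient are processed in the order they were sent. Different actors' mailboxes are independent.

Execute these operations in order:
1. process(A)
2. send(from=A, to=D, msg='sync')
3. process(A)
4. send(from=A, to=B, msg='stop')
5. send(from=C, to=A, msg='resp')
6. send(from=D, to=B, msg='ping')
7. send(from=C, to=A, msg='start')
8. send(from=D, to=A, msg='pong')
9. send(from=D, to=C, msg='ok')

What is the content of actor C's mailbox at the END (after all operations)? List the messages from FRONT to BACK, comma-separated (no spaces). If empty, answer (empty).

Answer: ok

Derivation:
After 1 (process(A)): A:[] B:[] C:[] D:[]
After 2 (send(from=A, to=D, msg='sync')): A:[] B:[] C:[] D:[sync]
After 3 (process(A)): A:[] B:[] C:[] D:[sync]
After 4 (send(from=A, to=B, msg='stop')): A:[] B:[stop] C:[] D:[sync]
After 5 (send(from=C, to=A, msg='resp')): A:[resp] B:[stop] C:[] D:[sync]
After 6 (send(from=D, to=B, msg='ping')): A:[resp] B:[stop,ping] C:[] D:[sync]
After 7 (send(from=C, to=A, msg='start')): A:[resp,start] B:[stop,ping] C:[] D:[sync]
After 8 (send(from=D, to=A, msg='pong')): A:[resp,start,pong] B:[stop,ping] C:[] D:[sync]
After 9 (send(from=D, to=C, msg='ok')): A:[resp,start,pong] B:[stop,ping] C:[ok] D:[sync]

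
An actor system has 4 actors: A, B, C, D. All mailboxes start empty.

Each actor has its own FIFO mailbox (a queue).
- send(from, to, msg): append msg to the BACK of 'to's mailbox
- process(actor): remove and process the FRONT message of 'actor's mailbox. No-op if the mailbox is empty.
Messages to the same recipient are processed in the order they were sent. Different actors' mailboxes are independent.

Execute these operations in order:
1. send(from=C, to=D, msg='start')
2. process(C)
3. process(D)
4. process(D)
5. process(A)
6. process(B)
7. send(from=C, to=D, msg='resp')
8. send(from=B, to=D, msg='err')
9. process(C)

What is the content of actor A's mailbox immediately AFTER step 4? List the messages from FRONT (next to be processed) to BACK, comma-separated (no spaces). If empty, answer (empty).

After 1 (send(from=C, to=D, msg='start')): A:[] B:[] C:[] D:[start]
After 2 (process(C)): A:[] B:[] C:[] D:[start]
After 3 (process(D)): A:[] B:[] C:[] D:[]
After 4 (process(D)): A:[] B:[] C:[] D:[]

(empty)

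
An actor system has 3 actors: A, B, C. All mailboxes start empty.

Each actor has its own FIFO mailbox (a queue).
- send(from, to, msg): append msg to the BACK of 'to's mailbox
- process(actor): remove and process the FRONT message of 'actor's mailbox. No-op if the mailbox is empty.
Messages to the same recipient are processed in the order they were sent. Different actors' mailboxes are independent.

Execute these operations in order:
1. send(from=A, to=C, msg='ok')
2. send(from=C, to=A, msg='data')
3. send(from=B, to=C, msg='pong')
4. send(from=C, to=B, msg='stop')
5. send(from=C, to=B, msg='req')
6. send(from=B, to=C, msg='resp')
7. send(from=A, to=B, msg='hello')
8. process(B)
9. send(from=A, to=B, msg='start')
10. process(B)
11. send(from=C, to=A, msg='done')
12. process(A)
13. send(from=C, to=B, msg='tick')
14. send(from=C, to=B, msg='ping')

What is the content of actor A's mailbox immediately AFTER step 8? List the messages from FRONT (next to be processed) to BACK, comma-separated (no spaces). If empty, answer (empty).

After 1 (send(from=A, to=C, msg='ok')): A:[] B:[] C:[ok]
After 2 (send(from=C, to=A, msg='data')): A:[data] B:[] C:[ok]
After 3 (send(from=B, to=C, msg='pong')): A:[data] B:[] C:[ok,pong]
After 4 (send(from=C, to=B, msg='stop')): A:[data] B:[stop] C:[ok,pong]
After 5 (send(from=C, to=B, msg='req')): A:[data] B:[stop,req] C:[ok,pong]
After 6 (send(from=B, to=C, msg='resp')): A:[data] B:[stop,req] C:[ok,pong,resp]
After 7 (send(from=A, to=B, msg='hello')): A:[data] B:[stop,req,hello] C:[ok,pong,resp]
After 8 (process(B)): A:[data] B:[req,hello] C:[ok,pong,resp]

data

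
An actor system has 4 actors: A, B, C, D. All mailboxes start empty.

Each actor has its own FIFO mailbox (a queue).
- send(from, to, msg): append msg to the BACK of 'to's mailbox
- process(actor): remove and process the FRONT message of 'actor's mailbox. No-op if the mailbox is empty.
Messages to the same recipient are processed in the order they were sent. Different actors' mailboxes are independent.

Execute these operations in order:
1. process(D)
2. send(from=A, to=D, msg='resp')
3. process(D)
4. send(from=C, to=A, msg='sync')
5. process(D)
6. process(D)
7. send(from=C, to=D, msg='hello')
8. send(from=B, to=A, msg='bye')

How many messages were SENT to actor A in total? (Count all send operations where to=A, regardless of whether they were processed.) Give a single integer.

Answer: 2

Derivation:
After 1 (process(D)): A:[] B:[] C:[] D:[]
After 2 (send(from=A, to=D, msg='resp')): A:[] B:[] C:[] D:[resp]
After 3 (process(D)): A:[] B:[] C:[] D:[]
After 4 (send(from=C, to=A, msg='sync')): A:[sync] B:[] C:[] D:[]
After 5 (process(D)): A:[sync] B:[] C:[] D:[]
After 6 (process(D)): A:[sync] B:[] C:[] D:[]
After 7 (send(from=C, to=D, msg='hello')): A:[sync] B:[] C:[] D:[hello]
After 8 (send(from=B, to=A, msg='bye')): A:[sync,bye] B:[] C:[] D:[hello]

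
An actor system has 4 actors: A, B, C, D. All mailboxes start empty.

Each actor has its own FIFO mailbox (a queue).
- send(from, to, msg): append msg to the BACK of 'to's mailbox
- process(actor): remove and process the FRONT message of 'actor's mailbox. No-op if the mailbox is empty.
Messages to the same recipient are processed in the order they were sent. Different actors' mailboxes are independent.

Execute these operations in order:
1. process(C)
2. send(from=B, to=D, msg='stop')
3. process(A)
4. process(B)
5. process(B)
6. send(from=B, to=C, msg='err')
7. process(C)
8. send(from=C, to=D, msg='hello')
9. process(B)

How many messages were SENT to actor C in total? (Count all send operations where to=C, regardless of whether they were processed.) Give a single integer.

After 1 (process(C)): A:[] B:[] C:[] D:[]
After 2 (send(from=B, to=D, msg='stop')): A:[] B:[] C:[] D:[stop]
After 3 (process(A)): A:[] B:[] C:[] D:[stop]
After 4 (process(B)): A:[] B:[] C:[] D:[stop]
After 5 (process(B)): A:[] B:[] C:[] D:[stop]
After 6 (send(from=B, to=C, msg='err')): A:[] B:[] C:[err] D:[stop]
After 7 (process(C)): A:[] B:[] C:[] D:[stop]
After 8 (send(from=C, to=D, msg='hello')): A:[] B:[] C:[] D:[stop,hello]
After 9 (process(B)): A:[] B:[] C:[] D:[stop,hello]

Answer: 1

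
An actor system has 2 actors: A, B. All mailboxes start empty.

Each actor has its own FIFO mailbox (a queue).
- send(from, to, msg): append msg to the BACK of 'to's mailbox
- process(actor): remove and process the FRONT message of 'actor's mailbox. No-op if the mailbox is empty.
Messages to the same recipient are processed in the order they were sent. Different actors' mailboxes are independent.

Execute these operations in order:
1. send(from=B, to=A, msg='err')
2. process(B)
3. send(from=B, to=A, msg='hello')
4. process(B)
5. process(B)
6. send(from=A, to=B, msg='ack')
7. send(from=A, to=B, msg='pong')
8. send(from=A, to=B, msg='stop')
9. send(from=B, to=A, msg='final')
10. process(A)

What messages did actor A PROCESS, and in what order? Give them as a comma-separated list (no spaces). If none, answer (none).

Answer: err

Derivation:
After 1 (send(from=B, to=A, msg='err')): A:[err] B:[]
After 2 (process(B)): A:[err] B:[]
After 3 (send(from=B, to=A, msg='hello')): A:[err,hello] B:[]
After 4 (process(B)): A:[err,hello] B:[]
After 5 (process(B)): A:[err,hello] B:[]
After 6 (send(from=A, to=B, msg='ack')): A:[err,hello] B:[ack]
After 7 (send(from=A, to=B, msg='pong')): A:[err,hello] B:[ack,pong]
After 8 (send(from=A, to=B, msg='stop')): A:[err,hello] B:[ack,pong,stop]
After 9 (send(from=B, to=A, msg='final')): A:[err,hello,final] B:[ack,pong,stop]
After 10 (process(A)): A:[hello,final] B:[ack,pong,stop]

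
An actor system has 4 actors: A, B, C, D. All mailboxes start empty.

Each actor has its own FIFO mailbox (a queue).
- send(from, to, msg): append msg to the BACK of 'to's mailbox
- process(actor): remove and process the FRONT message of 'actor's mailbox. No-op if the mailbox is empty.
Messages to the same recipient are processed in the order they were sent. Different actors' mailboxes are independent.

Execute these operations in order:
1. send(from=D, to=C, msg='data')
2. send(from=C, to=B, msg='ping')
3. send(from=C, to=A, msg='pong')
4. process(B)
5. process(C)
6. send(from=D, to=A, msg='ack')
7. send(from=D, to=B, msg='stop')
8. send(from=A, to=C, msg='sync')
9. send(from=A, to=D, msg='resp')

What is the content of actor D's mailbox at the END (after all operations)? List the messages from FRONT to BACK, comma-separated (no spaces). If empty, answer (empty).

After 1 (send(from=D, to=C, msg='data')): A:[] B:[] C:[data] D:[]
After 2 (send(from=C, to=B, msg='ping')): A:[] B:[ping] C:[data] D:[]
After 3 (send(from=C, to=A, msg='pong')): A:[pong] B:[ping] C:[data] D:[]
After 4 (process(B)): A:[pong] B:[] C:[data] D:[]
After 5 (process(C)): A:[pong] B:[] C:[] D:[]
After 6 (send(from=D, to=A, msg='ack')): A:[pong,ack] B:[] C:[] D:[]
After 7 (send(from=D, to=B, msg='stop')): A:[pong,ack] B:[stop] C:[] D:[]
After 8 (send(from=A, to=C, msg='sync')): A:[pong,ack] B:[stop] C:[sync] D:[]
After 9 (send(from=A, to=D, msg='resp')): A:[pong,ack] B:[stop] C:[sync] D:[resp]

Answer: resp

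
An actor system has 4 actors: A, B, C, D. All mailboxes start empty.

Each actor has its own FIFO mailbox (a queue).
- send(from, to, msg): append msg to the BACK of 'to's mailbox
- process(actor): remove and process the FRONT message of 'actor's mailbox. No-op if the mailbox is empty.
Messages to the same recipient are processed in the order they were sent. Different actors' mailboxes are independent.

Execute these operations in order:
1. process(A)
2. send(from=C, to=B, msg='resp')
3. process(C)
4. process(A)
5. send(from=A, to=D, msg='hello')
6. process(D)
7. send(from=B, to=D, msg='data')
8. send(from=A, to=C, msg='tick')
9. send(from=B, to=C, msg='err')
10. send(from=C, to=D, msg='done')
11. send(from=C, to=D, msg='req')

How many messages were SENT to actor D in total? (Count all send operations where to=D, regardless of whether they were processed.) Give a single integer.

After 1 (process(A)): A:[] B:[] C:[] D:[]
After 2 (send(from=C, to=B, msg='resp')): A:[] B:[resp] C:[] D:[]
After 3 (process(C)): A:[] B:[resp] C:[] D:[]
After 4 (process(A)): A:[] B:[resp] C:[] D:[]
After 5 (send(from=A, to=D, msg='hello')): A:[] B:[resp] C:[] D:[hello]
After 6 (process(D)): A:[] B:[resp] C:[] D:[]
After 7 (send(from=B, to=D, msg='data')): A:[] B:[resp] C:[] D:[data]
After 8 (send(from=A, to=C, msg='tick')): A:[] B:[resp] C:[tick] D:[data]
After 9 (send(from=B, to=C, msg='err')): A:[] B:[resp] C:[tick,err] D:[data]
After 10 (send(from=C, to=D, msg='done')): A:[] B:[resp] C:[tick,err] D:[data,done]
After 11 (send(from=C, to=D, msg='req')): A:[] B:[resp] C:[tick,err] D:[data,done,req]

Answer: 4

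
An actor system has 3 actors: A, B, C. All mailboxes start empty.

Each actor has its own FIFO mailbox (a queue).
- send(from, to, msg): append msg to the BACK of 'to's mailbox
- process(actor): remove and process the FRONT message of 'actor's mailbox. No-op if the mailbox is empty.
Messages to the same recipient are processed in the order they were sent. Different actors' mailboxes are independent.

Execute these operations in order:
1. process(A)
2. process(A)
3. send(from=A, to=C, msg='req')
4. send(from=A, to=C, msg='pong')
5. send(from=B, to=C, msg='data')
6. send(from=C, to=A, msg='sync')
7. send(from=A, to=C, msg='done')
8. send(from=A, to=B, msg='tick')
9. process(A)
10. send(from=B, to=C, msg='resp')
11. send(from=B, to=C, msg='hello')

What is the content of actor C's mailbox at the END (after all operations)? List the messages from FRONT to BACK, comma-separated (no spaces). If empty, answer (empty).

After 1 (process(A)): A:[] B:[] C:[]
After 2 (process(A)): A:[] B:[] C:[]
After 3 (send(from=A, to=C, msg='req')): A:[] B:[] C:[req]
After 4 (send(from=A, to=C, msg='pong')): A:[] B:[] C:[req,pong]
After 5 (send(from=B, to=C, msg='data')): A:[] B:[] C:[req,pong,data]
After 6 (send(from=C, to=A, msg='sync')): A:[sync] B:[] C:[req,pong,data]
After 7 (send(from=A, to=C, msg='done')): A:[sync] B:[] C:[req,pong,data,done]
After 8 (send(from=A, to=B, msg='tick')): A:[sync] B:[tick] C:[req,pong,data,done]
After 9 (process(A)): A:[] B:[tick] C:[req,pong,data,done]
After 10 (send(from=B, to=C, msg='resp')): A:[] B:[tick] C:[req,pong,data,done,resp]
After 11 (send(from=B, to=C, msg='hello')): A:[] B:[tick] C:[req,pong,data,done,resp,hello]

Answer: req,pong,data,done,resp,hello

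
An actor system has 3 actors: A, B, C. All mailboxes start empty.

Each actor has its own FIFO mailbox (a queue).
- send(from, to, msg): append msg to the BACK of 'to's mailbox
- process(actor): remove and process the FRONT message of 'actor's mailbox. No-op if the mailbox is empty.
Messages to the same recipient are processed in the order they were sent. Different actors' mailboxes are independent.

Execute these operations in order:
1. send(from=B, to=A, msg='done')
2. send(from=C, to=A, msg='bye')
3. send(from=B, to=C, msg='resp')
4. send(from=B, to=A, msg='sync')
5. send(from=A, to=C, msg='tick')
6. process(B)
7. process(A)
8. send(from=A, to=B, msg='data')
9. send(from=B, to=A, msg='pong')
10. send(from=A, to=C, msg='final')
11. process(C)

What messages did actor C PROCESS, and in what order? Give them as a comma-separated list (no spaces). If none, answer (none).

Answer: resp

Derivation:
After 1 (send(from=B, to=A, msg='done')): A:[done] B:[] C:[]
After 2 (send(from=C, to=A, msg='bye')): A:[done,bye] B:[] C:[]
After 3 (send(from=B, to=C, msg='resp')): A:[done,bye] B:[] C:[resp]
After 4 (send(from=B, to=A, msg='sync')): A:[done,bye,sync] B:[] C:[resp]
After 5 (send(from=A, to=C, msg='tick')): A:[done,bye,sync] B:[] C:[resp,tick]
After 6 (process(B)): A:[done,bye,sync] B:[] C:[resp,tick]
After 7 (process(A)): A:[bye,sync] B:[] C:[resp,tick]
After 8 (send(from=A, to=B, msg='data')): A:[bye,sync] B:[data] C:[resp,tick]
After 9 (send(from=B, to=A, msg='pong')): A:[bye,sync,pong] B:[data] C:[resp,tick]
After 10 (send(from=A, to=C, msg='final')): A:[bye,sync,pong] B:[data] C:[resp,tick,final]
After 11 (process(C)): A:[bye,sync,pong] B:[data] C:[tick,final]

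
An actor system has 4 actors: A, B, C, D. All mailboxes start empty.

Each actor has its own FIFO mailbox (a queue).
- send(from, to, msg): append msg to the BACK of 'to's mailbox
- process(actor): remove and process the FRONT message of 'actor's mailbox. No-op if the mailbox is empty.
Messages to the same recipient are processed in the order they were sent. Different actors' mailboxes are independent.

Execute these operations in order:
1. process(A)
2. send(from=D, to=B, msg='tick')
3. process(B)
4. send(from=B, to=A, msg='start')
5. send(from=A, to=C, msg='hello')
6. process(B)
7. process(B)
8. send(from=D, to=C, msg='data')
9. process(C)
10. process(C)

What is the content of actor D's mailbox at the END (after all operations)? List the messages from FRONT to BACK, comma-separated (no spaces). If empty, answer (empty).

Answer: (empty)

Derivation:
After 1 (process(A)): A:[] B:[] C:[] D:[]
After 2 (send(from=D, to=B, msg='tick')): A:[] B:[tick] C:[] D:[]
After 3 (process(B)): A:[] B:[] C:[] D:[]
After 4 (send(from=B, to=A, msg='start')): A:[start] B:[] C:[] D:[]
After 5 (send(from=A, to=C, msg='hello')): A:[start] B:[] C:[hello] D:[]
After 6 (process(B)): A:[start] B:[] C:[hello] D:[]
After 7 (process(B)): A:[start] B:[] C:[hello] D:[]
After 8 (send(from=D, to=C, msg='data')): A:[start] B:[] C:[hello,data] D:[]
After 9 (process(C)): A:[start] B:[] C:[data] D:[]
After 10 (process(C)): A:[start] B:[] C:[] D:[]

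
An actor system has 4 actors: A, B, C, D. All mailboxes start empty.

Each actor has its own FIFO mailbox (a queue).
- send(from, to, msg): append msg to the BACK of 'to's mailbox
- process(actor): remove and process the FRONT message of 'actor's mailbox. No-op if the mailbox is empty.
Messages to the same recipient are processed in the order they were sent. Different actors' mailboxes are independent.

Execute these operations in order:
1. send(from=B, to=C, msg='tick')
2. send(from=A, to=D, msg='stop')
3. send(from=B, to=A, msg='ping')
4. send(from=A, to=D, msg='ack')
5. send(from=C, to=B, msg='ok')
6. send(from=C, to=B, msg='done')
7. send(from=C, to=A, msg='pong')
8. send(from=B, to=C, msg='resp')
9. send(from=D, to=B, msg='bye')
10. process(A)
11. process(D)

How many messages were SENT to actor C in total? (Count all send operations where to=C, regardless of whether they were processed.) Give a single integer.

Answer: 2

Derivation:
After 1 (send(from=B, to=C, msg='tick')): A:[] B:[] C:[tick] D:[]
After 2 (send(from=A, to=D, msg='stop')): A:[] B:[] C:[tick] D:[stop]
After 3 (send(from=B, to=A, msg='ping')): A:[ping] B:[] C:[tick] D:[stop]
After 4 (send(from=A, to=D, msg='ack')): A:[ping] B:[] C:[tick] D:[stop,ack]
After 5 (send(from=C, to=B, msg='ok')): A:[ping] B:[ok] C:[tick] D:[stop,ack]
After 6 (send(from=C, to=B, msg='done')): A:[ping] B:[ok,done] C:[tick] D:[stop,ack]
After 7 (send(from=C, to=A, msg='pong')): A:[ping,pong] B:[ok,done] C:[tick] D:[stop,ack]
After 8 (send(from=B, to=C, msg='resp')): A:[ping,pong] B:[ok,done] C:[tick,resp] D:[stop,ack]
After 9 (send(from=D, to=B, msg='bye')): A:[ping,pong] B:[ok,done,bye] C:[tick,resp] D:[stop,ack]
After 10 (process(A)): A:[pong] B:[ok,done,bye] C:[tick,resp] D:[stop,ack]
After 11 (process(D)): A:[pong] B:[ok,done,bye] C:[tick,resp] D:[ack]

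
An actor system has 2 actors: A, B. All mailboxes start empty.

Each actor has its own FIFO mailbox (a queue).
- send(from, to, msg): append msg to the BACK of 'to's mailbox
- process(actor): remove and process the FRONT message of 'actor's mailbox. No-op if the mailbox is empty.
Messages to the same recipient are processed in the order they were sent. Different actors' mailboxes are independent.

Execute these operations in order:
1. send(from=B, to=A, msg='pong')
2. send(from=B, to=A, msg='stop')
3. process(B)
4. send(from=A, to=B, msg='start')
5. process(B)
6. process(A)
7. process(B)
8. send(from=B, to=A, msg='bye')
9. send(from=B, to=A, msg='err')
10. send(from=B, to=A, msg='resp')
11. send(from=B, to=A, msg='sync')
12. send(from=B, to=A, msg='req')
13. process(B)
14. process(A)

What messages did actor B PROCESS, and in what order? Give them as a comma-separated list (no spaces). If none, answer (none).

After 1 (send(from=B, to=A, msg='pong')): A:[pong] B:[]
After 2 (send(from=B, to=A, msg='stop')): A:[pong,stop] B:[]
After 3 (process(B)): A:[pong,stop] B:[]
After 4 (send(from=A, to=B, msg='start')): A:[pong,stop] B:[start]
After 5 (process(B)): A:[pong,stop] B:[]
After 6 (process(A)): A:[stop] B:[]
After 7 (process(B)): A:[stop] B:[]
After 8 (send(from=B, to=A, msg='bye')): A:[stop,bye] B:[]
After 9 (send(from=B, to=A, msg='err')): A:[stop,bye,err] B:[]
After 10 (send(from=B, to=A, msg='resp')): A:[stop,bye,err,resp] B:[]
After 11 (send(from=B, to=A, msg='sync')): A:[stop,bye,err,resp,sync] B:[]
After 12 (send(from=B, to=A, msg='req')): A:[stop,bye,err,resp,sync,req] B:[]
After 13 (process(B)): A:[stop,bye,err,resp,sync,req] B:[]
After 14 (process(A)): A:[bye,err,resp,sync,req] B:[]

Answer: start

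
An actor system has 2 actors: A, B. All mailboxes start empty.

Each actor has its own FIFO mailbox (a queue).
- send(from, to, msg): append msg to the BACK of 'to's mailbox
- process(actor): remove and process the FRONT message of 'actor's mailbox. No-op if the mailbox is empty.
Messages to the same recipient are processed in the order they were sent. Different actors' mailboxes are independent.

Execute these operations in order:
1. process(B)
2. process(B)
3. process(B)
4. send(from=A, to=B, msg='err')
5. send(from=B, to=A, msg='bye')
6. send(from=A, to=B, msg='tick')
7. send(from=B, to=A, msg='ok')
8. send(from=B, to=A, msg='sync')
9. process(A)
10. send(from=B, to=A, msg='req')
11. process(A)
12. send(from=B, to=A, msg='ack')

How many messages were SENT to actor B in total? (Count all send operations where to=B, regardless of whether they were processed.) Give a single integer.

Answer: 2

Derivation:
After 1 (process(B)): A:[] B:[]
After 2 (process(B)): A:[] B:[]
After 3 (process(B)): A:[] B:[]
After 4 (send(from=A, to=B, msg='err')): A:[] B:[err]
After 5 (send(from=B, to=A, msg='bye')): A:[bye] B:[err]
After 6 (send(from=A, to=B, msg='tick')): A:[bye] B:[err,tick]
After 7 (send(from=B, to=A, msg='ok')): A:[bye,ok] B:[err,tick]
After 8 (send(from=B, to=A, msg='sync')): A:[bye,ok,sync] B:[err,tick]
After 9 (process(A)): A:[ok,sync] B:[err,tick]
After 10 (send(from=B, to=A, msg='req')): A:[ok,sync,req] B:[err,tick]
After 11 (process(A)): A:[sync,req] B:[err,tick]
After 12 (send(from=B, to=A, msg='ack')): A:[sync,req,ack] B:[err,tick]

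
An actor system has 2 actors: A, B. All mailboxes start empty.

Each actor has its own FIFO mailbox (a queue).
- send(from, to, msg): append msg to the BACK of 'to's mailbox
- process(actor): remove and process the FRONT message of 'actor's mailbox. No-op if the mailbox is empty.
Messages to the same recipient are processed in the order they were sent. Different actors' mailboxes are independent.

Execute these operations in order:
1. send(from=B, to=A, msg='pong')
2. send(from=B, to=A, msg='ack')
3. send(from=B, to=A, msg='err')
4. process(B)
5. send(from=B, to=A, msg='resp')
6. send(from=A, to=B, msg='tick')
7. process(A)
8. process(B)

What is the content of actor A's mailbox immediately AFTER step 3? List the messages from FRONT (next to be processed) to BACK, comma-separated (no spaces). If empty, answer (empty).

After 1 (send(from=B, to=A, msg='pong')): A:[pong] B:[]
After 2 (send(from=B, to=A, msg='ack')): A:[pong,ack] B:[]
After 3 (send(from=B, to=A, msg='err')): A:[pong,ack,err] B:[]

pong,ack,err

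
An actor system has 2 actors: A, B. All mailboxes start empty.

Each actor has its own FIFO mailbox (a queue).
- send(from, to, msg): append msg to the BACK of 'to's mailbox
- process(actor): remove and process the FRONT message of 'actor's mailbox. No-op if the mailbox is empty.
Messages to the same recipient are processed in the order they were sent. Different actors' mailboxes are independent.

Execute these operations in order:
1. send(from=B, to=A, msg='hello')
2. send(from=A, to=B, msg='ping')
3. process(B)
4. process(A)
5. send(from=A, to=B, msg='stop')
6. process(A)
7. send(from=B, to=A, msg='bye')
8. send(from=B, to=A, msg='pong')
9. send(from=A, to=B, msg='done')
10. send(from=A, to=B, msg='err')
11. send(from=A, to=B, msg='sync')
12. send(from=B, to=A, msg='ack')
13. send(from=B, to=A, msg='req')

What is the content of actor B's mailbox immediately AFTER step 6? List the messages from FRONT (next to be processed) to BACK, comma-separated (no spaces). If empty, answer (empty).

After 1 (send(from=B, to=A, msg='hello')): A:[hello] B:[]
After 2 (send(from=A, to=B, msg='ping')): A:[hello] B:[ping]
After 3 (process(B)): A:[hello] B:[]
After 4 (process(A)): A:[] B:[]
After 5 (send(from=A, to=B, msg='stop')): A:[] B:[stop]
After 6 (process(A)): A:[] B:[stop]

stop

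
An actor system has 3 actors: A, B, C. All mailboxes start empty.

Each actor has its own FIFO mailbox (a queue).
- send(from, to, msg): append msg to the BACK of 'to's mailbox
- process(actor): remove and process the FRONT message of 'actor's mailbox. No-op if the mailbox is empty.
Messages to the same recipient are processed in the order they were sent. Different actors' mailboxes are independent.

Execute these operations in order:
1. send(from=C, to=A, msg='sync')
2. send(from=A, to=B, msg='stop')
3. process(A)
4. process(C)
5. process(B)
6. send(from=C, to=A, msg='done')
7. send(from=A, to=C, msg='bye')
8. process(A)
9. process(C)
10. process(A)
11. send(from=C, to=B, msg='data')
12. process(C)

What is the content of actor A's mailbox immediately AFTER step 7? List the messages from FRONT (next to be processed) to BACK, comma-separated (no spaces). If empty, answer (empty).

After 1 (send(from=C, to=A, msg='sync')): A:[sync] B:[] C:[]
After 2 (send(from=A, to=B, msg='stop')): A:[sync] B:[stop] C:[]
After 3 (process(A)): A:[] B:[stop] C:[]
After 4 (process(C)): A:[] B:[stop] C:[]
After 5 (process(B)): A:[] B:[] C:[]
After 6 (send(from=C, to=A, msg='done')): A:[done] B:[] C:[]
After 7 (send(from=A, to=C, msg='bye')): A:[done] B:[] C:[bye]

done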